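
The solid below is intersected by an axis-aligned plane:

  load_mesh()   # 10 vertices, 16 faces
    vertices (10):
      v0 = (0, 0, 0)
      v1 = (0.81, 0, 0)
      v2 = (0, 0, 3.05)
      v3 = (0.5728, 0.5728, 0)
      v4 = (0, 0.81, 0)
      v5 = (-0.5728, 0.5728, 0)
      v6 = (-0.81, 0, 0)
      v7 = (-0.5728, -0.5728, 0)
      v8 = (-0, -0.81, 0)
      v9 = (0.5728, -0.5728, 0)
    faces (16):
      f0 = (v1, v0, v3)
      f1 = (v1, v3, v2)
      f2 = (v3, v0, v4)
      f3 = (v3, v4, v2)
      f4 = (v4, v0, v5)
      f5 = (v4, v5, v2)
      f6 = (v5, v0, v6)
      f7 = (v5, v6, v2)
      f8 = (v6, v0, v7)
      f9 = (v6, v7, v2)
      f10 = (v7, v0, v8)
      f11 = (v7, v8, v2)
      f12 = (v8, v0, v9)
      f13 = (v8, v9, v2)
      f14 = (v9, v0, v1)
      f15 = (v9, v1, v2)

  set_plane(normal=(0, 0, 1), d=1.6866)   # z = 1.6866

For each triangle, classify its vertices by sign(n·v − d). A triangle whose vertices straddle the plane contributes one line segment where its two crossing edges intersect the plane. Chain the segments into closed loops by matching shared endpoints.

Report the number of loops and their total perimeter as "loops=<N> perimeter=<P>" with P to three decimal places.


loops=1 perimeter=2.217

Straddling triangles (8 of 16):
  (v1,v3,v2) [--+] → (0.256051, 0.256051, 1.6866)–(0.362083, 0, 1.6866)  len=0.2771
  (v3,v4,v2) [--+] → (0, 0.362083, 1.6866)–(0.256051, 0.256051, 1.6866)  len=0.2771
  (v4,v5,v2) [--+] → (-0.256051, 0.256051, 1.6866)–(0, 0.362083, 1.6866)  len=0.2771
  (v5,v6,v2) [--+] → (-0.362083, 0, 1.6866)–(-0.256051, 0.256051, 1.6866)  len=0.2771
  (v6,v7,v2) [--+] → (-0.256051, -0.256051, 1.6866)–(-0.362083, 0, 1.6866)  len=0.2771
  (v7,v8,v2) [--+] → (0, -0.362083, 1.6866)–(-0.256051, -0.256051, 1.6866)  len=0.2771
  (v8,v9,v2) [--+] → (0.256051, -0.256051, 1.6866)–(0, -0.362083, 1.6866)  len=0.2771
  (v9,v1,v2) [--+] → (0.362083, 0, 1.6866)–(0.256051, -0.256051, 1.6866)  len=0.2771

Chained into 1 loop(s):
  loop 1: 8 segments, perimeter = 2.2171
Total perimeter = 2.217


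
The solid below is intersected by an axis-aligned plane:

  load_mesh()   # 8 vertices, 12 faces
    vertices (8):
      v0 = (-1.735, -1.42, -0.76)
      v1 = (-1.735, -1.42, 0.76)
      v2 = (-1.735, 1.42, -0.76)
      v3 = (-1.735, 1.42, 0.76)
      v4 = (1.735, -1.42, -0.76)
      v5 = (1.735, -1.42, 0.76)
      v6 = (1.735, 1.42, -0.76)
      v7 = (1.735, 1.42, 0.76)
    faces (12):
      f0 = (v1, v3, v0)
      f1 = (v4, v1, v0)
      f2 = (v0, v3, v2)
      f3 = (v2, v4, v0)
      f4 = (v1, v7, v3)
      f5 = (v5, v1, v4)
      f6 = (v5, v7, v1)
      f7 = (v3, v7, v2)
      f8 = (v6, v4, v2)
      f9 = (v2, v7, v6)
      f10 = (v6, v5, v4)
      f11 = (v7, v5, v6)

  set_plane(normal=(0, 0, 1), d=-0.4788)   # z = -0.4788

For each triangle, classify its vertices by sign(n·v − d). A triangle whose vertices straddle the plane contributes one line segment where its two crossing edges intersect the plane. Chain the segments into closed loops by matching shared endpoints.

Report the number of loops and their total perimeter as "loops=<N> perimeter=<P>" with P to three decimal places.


Straddling triangles (8 of 12):
  (v1,v3,v0) [++-] → (-1.735, -0.8946, -0.4788)–(-1.735, -1.42, -0.4788)  len=0.5254
  (v4,v1,v0) [-+-] → (1.09305, -1.42, -0.4788)–(-1.735, -1.42, -0.4788)  len=2.8281
  (v0,v3,v2) [-+-] → (-1.735, -0.8946, -0.4788)–(-1.735, 1.42, -0.4788)  len=2.3146
  (v5,v1,v4) [++-] → (1.09305, -1.42, -0.4788)–(1.735, -1.42, -0.4788)  len=0.6420
  (v3,v7,v2) [++-] → (-1.09305, 1.42, -0.4788)–(-1.735, 1.42, -0.4788)  len=0.6420
  (v2,v7,v6) [-+-] → (-1.09305, 1.42, -0.4788)–(1.735, 1.42, -0.4788)  len=2.8281
  (v6,v5,v4) [-+-] → (1.735, 0.8946, -0.4788)–(1.735, -1.42, -0.4788)  len=2.3146
  (v7,v5,v6) [++-] → (1.735, 0.8946, -0.4788)–(1.735, 1.42, -0.4788)  len=0.5254

Chained into 1 loop(s):
  loop 1: 8 segments, perimeter = 12.6200
Total perimeter = 12.620

loops=1 perimeter=12.620


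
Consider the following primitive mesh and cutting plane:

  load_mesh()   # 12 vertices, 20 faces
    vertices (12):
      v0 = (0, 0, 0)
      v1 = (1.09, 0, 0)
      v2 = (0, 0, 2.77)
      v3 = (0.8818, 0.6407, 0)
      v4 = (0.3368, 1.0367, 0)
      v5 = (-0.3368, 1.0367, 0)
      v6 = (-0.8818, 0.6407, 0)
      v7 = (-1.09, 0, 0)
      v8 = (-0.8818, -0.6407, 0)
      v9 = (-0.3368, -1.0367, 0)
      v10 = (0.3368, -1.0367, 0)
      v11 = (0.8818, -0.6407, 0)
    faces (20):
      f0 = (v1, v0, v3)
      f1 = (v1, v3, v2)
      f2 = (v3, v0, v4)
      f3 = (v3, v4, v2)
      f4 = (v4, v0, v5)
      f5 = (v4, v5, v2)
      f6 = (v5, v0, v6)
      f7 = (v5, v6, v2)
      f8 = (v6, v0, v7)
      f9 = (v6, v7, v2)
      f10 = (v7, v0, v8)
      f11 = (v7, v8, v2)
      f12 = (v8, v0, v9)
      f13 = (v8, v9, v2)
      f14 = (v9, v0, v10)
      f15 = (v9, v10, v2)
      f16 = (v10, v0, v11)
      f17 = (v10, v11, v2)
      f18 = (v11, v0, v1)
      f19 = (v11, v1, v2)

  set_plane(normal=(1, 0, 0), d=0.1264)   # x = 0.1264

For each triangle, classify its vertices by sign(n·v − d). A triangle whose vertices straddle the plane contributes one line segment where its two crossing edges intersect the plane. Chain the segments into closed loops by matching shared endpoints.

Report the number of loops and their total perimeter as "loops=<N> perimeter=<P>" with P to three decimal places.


loops=1 perimeter=7.423

Straddling triangles (12 of 20):
  (v1,v0,v3) [+-+] → (0.1264, 0, 0)–(0.1264, 0.09184, 0)  len=0.0918
  (v1,v3,v2) [++-] → (0.1264, 0.09184, 2.37294)–(0.1264, 0, 2.44878)  len=0.1191
  (v3,v0,v4) [+-+] → (0.1264, 0.09184, 0)–(0.1264, 0.38907, 0)  len=0.2972
  (v3,v4,v2) [++-] → (0.1264, 0.38907, 1.73043)–(0.1264, 0.09184, 2.37294)  len=0.7079
  (v4,v0,v5) [+--] → (0.1264, 0.38907, 0)–(0.1264, 1.0367, 0)  len=0.6476
  (v4,v5,v2) [+--] → (0.1264, 1.0367, 0)–(0.1264, 0.38907, 1.73043)  len=1.8476
  (v9,v0,v10) [--+] → (0.1264, -0.38907, 0)–(0.1264, -1.0367, 0)  len=0.6476
  (v9,v10,v2) [-+-] → (0.1264, -1.0367, 0)–(0.1264, -0.38907, 1.73043)  len=1.8476
  (v10,v0,v11) [+-+] → (0.1264, -0.38907, 0)–(0.1264, -0.09184, 0)  len=0.2972
  (v10,v11,v2) [++-] → (0.1264, -0.09184, 2.37294)–(0.1264, -0.38907, 1.73043)  len=0.7079
  (v11,v0,v1) [+-+] → (0.1264, -0.09184, 0)–(0.1264, 0, 0)  len=0.0918
  (v11,v1,v2) [++-] → (0.1264, 0, 2.44878)–(0.1264, -0.09184, 2.37294)  len=0.1191

Chained into 1 loop(s):
  loop 1: 12 segments, perimeter = 7.4228
Total perimeter = 7.423


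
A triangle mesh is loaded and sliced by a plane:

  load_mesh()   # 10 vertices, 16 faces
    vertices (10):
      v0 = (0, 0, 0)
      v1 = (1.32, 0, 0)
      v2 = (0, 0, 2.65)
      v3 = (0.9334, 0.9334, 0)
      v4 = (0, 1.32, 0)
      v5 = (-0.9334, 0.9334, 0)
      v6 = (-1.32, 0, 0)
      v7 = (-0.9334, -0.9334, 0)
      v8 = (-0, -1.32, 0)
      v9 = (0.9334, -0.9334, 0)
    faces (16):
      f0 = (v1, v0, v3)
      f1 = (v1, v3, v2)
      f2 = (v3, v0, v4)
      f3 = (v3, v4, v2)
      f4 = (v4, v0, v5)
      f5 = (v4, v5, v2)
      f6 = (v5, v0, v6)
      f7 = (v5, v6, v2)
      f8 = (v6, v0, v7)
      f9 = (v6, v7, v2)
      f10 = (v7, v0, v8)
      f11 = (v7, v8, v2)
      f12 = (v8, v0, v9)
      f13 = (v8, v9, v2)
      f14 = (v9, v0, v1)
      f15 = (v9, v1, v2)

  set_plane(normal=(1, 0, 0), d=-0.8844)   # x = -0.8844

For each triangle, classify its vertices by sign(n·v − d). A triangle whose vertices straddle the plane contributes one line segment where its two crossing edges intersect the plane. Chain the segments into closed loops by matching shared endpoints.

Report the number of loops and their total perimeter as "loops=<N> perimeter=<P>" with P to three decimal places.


loops=1 perimeter=4.519

Straddling triangles (8 of 16):
  (v4,v0,v5) [++-] → (-0.8844, 0.8844, 0)–(-0.8844, 0.953695, 0)  len=0.0693
  (v4,v5,v2) [+-+] → (-0.8844, 0.953695, 0)–(-0.8844, 0.8844, 0.139115)  len=0.1554
  (v5,v0,v6) [-+-] → (-0.8844, 0.8844, 0)–(-0.8844, 0, 0)  len=0.8844
  (v5,v6,v2) [--+] → (-0.8844, 0, 0.8745)–(-0.8844, 0.8844, 0.139115)  len=1.1502
  (v6,v0,v7) [-+-] → (-0.8844, 0, 0)–(-0.8844, -0.8844, 0)  len=0.8844
  (v6,v7,v2) [--+] → (-0.8844, -0.8844, 0.139115)–(-0.8844, 0, 0.8745)  len=1.1502
  (v7,v0,v8) [-++] → (-0.8844, -0.8844, 0)–(-0.8844, -0.953695, 0)  len=0.0693
  (v7,v8,v2) [-++] → (-0.8844, -0.953695, 0)–(-0.8844, -0.8844, 0.139115)  len=0.1554

Chained into 1 loop(s):
  loop 1: 8 segments, perimeter = 4.5186
Total perimeter = 4.519


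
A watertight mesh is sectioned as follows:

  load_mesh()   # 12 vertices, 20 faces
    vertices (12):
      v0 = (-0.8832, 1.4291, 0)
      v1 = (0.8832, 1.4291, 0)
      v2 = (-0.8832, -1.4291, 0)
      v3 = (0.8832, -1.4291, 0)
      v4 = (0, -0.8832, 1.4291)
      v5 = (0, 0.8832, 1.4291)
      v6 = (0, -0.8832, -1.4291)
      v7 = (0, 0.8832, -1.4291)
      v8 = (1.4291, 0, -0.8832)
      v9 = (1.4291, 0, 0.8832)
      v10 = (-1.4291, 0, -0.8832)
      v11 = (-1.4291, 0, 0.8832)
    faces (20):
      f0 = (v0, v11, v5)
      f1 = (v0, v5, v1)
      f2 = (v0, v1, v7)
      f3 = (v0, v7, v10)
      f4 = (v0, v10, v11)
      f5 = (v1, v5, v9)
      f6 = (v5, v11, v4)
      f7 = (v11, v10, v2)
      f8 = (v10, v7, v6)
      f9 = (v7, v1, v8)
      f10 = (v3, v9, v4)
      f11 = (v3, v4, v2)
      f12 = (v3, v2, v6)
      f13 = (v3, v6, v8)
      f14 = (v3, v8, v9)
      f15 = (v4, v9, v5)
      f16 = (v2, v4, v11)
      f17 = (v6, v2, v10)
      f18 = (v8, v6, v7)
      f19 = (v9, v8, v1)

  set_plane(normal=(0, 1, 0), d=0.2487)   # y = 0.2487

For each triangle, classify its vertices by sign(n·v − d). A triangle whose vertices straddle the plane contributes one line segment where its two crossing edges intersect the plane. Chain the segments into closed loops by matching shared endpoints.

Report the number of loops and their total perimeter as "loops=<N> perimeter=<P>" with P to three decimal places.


Straddling triangles (10 of 20):
  (v0,v11,v5) [+-+] → (-1.3341, 0.2487, 0.729501)–(-1.02668, 0.2487, 1.03692)  len=0.4348
  (v0,v7,v10) [++-] → (-1.02668, 0.2487, -1.03692)–(-1.3341, 0.2487, -0.729501)  len=0.4348
  (v0,v10,v11) [+--] → (-1.3341, 0.2487, -0.729501)–(-1.3341, 0.2487, 0.729501)  len=1.4590
  (v1,v5,v9) [++-] → (1.02668, 0.2487, 1.03692)–(1.3341, 0.2487, 0.729501)  len=0.4348
  (v5,v11,v4) [+--] → (-1.02668, 0.2487, 1.03692)–(0, 0.2487, 1.4291)  len=1.0990
  (v10,v7,v6) [-+-] → (-1.02668, 0.2487, -1.03692)–(0, 0.2487, -1.4291)  len=1.0990
  (v7,v1,v8) [++-] → (1.3341, 0.2487, -0.729501)–(1.02668, 0.2487, -1.03692)  len=0.4348
  (v4,v9,v5) [--+] → (1.02668, 0.2487, 1.03692)–(0, 0.2487, 1.4291)  len=1.0990
  (v8,v6,v7) [--+] → (0, 0.2487, -1.4291)–(1.02668, 0.2487, -1.03692)  len=1.0990
  (v9,v8,v1) [--+] → (1.3341, 0.2487, -0.729501)–(1.3341, 0.2487, 0.729501)  len=1.4590

Chained into 1 loop(s):
  loop 1: 10 segments, perimeter = 9.0532
Total perimeter = 9.053

loops=1 perimeter=9.053


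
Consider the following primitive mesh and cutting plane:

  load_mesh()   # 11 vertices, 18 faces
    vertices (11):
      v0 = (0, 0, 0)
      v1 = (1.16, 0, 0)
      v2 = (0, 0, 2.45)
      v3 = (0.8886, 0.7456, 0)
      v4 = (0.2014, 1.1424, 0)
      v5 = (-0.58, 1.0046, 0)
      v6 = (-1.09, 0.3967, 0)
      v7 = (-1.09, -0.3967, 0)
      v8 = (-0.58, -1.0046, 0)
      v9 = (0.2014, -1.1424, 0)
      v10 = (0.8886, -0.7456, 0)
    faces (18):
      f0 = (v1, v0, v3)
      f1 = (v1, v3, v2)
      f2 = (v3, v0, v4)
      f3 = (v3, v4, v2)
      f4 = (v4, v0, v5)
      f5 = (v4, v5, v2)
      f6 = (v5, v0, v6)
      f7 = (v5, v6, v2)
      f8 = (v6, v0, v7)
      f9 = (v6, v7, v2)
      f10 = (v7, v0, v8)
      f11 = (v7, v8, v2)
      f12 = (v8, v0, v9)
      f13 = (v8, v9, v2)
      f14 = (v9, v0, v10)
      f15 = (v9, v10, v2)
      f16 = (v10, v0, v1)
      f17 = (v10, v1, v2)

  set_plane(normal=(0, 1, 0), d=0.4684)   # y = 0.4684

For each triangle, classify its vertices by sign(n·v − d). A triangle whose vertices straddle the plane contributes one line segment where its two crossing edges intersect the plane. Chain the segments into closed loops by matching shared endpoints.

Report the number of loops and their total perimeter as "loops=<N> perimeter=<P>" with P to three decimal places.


Straddling triangles (8 of 18):
  (v1,v0,v3) [--+] → (0.558235, 0.4684, 0)–(0.989501, 0.4684, 0)  len=0.4313
  (v1,v3,v2) [-+-] → (0.989501, 0.4684, 0)–(0.558235, 0.4684, 0.910864)  len=1.0078
  (v3,v0,v4) [+-+] → (0.558235, 0.4684, 0)–(0.0825768, 0.4684, 0)  len=0.4757
  (v3,v4,v2) [++-] → (0.0825768, 0.4684, 1.44547)–(0.558235, 0.4684, 0.910864)  len=0.7156
  (v4,v0,v5) [+-+] → (0.0825768, 0.4684, 0)–(-0.270428, 0.4684, 0)  len=0.3530
  (v4,v5,v2) [++-] → (-0.270428, 0.4684, 1.30767)–(0.0825768, 0.4684, 1.44547)  len=0.3789
  (v5,v0,v6) [+--] → (-0.270428, 0.4684, 0)–(-1.02985, 0.4684, 0)  len=0.7594
  (v5,v6,v2) [+--] → (-1.02985, 0.4684, 0)–(-0.270428, 0.4684, 1.30767)  len=1.5122

Chained into 1 loop(s):
  loop 1: 8 segments, perimeter = 5.6339
Total perimeter = 5.634

loops=1 perimeter=5.634


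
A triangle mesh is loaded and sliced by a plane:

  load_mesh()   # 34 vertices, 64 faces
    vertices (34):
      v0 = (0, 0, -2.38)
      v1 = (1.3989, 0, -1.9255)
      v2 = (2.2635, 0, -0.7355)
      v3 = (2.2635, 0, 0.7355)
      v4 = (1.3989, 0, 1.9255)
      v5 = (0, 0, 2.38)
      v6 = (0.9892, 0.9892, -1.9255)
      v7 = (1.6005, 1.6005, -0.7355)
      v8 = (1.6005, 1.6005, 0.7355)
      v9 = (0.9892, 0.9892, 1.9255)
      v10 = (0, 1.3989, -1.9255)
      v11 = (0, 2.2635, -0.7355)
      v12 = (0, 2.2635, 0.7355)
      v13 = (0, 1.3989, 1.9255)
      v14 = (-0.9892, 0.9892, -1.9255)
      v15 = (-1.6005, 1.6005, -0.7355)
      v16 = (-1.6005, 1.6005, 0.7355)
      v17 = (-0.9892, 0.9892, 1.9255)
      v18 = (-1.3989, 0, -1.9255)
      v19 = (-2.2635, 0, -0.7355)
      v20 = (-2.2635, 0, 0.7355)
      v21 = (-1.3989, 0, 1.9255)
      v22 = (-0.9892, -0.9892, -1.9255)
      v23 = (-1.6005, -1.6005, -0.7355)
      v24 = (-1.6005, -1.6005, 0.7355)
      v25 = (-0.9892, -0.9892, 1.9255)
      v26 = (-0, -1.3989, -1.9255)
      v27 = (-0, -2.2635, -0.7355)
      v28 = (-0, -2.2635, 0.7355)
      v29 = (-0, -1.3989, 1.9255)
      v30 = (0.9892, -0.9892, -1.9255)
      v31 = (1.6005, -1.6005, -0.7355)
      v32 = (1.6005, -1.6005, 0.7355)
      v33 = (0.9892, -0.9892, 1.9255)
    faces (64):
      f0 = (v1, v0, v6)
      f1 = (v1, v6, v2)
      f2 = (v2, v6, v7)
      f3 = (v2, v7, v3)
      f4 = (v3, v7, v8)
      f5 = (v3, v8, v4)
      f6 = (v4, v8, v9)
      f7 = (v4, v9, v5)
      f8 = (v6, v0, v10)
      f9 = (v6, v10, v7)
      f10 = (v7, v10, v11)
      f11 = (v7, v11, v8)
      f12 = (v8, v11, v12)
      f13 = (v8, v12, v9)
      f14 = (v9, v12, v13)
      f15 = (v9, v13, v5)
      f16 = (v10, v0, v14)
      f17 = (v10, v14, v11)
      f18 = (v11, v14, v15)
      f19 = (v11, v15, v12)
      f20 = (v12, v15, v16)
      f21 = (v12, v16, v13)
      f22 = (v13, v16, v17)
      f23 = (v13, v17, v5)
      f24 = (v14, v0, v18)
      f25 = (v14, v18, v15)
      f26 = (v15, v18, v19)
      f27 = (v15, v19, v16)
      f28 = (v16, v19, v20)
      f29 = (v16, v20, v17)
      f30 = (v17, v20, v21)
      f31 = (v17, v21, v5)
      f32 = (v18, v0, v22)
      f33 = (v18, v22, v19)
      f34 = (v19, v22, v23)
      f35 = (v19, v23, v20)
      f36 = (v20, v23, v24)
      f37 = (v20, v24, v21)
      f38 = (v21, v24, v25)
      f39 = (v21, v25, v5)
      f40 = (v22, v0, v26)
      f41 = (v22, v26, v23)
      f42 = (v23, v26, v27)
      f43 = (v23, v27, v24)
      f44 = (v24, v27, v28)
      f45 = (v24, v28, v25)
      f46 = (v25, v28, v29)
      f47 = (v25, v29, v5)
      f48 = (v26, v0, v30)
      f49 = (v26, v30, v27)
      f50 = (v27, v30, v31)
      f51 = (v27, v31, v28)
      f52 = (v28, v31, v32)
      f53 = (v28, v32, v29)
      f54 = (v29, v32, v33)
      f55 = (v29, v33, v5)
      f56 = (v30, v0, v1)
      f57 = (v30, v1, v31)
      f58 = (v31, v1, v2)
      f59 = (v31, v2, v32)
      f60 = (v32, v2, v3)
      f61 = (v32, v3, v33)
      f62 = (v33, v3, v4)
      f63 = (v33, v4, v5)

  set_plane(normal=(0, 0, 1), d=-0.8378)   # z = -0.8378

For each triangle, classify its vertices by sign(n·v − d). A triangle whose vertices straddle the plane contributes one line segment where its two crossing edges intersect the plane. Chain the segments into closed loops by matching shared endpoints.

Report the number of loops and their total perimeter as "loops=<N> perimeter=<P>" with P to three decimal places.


Straddling triangles (16 of 64):
  (v1,v6,v2) [--+] → (2.15395, 0.0850379, -0.8378)–(2.18917, 0, -0.8378)  len=0.0920
  (v2,v6,v7) [+-+] → (2.15395, 0.0850379, -0.8378)–(1.54795, 1.54795, -0.8378)  len=1.5835
  (v6,v10,v7) [--+] → (1.46291, 1.58317, -0.8378)–(1.54795, 1.54795, -0.8378)  len=0.0920
  (v7,v10,v11) [+-+] → (1.46291, 1.58317, -0.8378)–(0, 2.18917, -0.8378)  len=1.5835
  (v10,v14,v11) [--+] → (-0.0850379, 2.15395, -0.8378)–(0, 2.18917, -0.8378)  len=0.0920
  (v11,v14,v15) [+-+] → (-0.0850379, 2.15395, -0.8378)–(-1.54795, 1.54795, -0.8378)  len=1.5835
  (v14,v18,v15) [--+] → (-1.58317, 1.46291, -0.8378)–(-1.54795, 1.54795, -0.8378)  len=0.0920
  (v15,v18,v19) [+-+] → (-1.58317, 1.46291, -0.8378)–(-2.18917, 0, -0.8378)  len=1.5835
  (v18,v22,v19) [--+] → (-2.15395, -0.0850379, -0.8378)–(-2.18917, 0, -0.8378)  len=0.0920
  (v19,v22,v23) [+-+] → (-2.15395, -0.0850379, -0.8378)–(-1.54795, -1.54795, -0.8378)  len=1.5835
  (v22,v26,v23) [--+] → (-1.46291, -1.58317, -0.8378)–(-1.54795, -1.54795, -0.8378)  len=0.0920
  (v23,v26,v27) [+-+] → (-1.46291, -1.58317, -0.8378)–(0, -2.18917, -0.8378)  len=1.5835
  (v26,v30,v27) [--+] → (0.0850379, -2.15395, -0.8378)–(0, -2.18917, -0.8378)  len=0.0920
  (v27,v30,v31) [+-+] → (0.0850379, -2.15395, -0.8378)–(1.54795, -1.54795, -0.8378)  len=1.5835
  (v30,v1,v31) [--+] → (1.58317, -1.46291, -0.8378)–(1.54795, -1.54795, -0.8378)  len=0.0920
  (v31,v1,v2) [+-+] → (1.58317, -1.46291, -0.8378)–(2.18917, 0, -0.8378)  len=1.5835

Chained into 1 loop(s):
  loop 1: 16 segments, perimeter = 13.4040
Total perimeter = 13.404

loops=1 perimeter=13.404


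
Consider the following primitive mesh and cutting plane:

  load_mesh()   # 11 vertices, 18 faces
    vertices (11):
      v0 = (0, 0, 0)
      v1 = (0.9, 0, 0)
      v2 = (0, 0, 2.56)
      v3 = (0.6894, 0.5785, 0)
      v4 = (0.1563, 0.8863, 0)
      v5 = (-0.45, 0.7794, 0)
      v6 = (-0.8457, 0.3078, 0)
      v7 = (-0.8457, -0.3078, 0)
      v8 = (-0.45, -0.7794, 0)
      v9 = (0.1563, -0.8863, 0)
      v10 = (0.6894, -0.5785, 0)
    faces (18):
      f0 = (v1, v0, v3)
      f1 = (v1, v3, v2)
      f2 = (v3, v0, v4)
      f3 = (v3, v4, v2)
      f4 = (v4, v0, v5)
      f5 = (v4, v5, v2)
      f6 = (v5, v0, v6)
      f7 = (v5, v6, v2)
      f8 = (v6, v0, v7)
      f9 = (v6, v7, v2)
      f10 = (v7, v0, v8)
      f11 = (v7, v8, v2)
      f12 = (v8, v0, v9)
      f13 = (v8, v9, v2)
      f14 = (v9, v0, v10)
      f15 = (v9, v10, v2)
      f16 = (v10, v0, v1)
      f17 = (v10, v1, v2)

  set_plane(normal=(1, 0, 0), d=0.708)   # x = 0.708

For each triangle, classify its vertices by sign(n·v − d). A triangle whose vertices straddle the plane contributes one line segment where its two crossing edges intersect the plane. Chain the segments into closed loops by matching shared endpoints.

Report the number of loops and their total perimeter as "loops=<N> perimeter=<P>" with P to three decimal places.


Straddling triangles (4 of 18):
  (v1,v0,v3) [+--] → (0.708, 0, 0)–(0.708, 0.527407, 0)  len=0.5274
  (v1,v3,v2) [+--] → (0.708, 0.527407, 0)–(0.708, 0, 0.546133)  len=0.7592
  (v10,v0,v1) [--+] → (0.708, 0, 0)–(0.708, -0.527407, 0)  len=0.5274
  (v10,v1,v2) [-+-] → (0.708, -0.527407, 0)–(0.708, 0, 0.546133)  len=0.7592

Chained into 1 loop(s):
  loop 1: 4 segments, perimeter = 2.5733
Total perimeter = 2.573

loops=1 perimeter=2.573


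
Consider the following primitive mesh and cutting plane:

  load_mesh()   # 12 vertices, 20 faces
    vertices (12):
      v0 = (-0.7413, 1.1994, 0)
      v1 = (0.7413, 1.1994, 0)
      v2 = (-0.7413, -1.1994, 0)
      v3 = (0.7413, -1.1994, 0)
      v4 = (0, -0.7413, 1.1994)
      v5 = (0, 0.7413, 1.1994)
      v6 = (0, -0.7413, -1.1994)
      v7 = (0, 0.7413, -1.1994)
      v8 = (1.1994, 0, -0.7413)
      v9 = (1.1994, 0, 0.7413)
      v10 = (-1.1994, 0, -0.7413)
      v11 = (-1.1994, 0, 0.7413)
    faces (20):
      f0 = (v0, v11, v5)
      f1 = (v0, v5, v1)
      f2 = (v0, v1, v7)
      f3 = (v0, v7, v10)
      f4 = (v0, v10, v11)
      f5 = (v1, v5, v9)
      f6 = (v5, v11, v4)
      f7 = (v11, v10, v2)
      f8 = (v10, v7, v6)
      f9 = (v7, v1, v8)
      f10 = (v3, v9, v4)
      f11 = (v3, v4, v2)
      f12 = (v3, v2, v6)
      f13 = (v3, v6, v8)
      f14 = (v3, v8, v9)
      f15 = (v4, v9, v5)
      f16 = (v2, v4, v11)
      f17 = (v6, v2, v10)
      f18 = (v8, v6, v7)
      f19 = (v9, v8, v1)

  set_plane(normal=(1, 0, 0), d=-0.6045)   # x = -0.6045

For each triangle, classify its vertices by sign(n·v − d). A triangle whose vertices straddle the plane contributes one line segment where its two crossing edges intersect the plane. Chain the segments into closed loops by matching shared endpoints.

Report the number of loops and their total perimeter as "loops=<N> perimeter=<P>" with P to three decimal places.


Straddling triangles (10 of 20):
  (v0,v11,v5) [--+] → (-0.6045, 0.367683, 0.968517)–(-0.6045, 1.11486, 0.221338)  len=1.0567
  (v0,v5,v1) [-++] → (-0.6045, 1.11486, 0.221338)–(-0.6045, 1.1994, 0)  len=0.2369
  (v0,v1,v7) [-++] → (-0.6045, 1.1994, 0)–(-0.6045, 1.11486, -0.221338)  len=0.2369
  (v0,v7,v10) [-+-] → (-0.6045, 1.11486, -0.221338)–(-0.6045, 0.367683, -0.968517)  len=1.0567
  (v5,v11,v4) [+-+] → (-0.6045, 0.367683, 0.968517)–(-0.6045, -0.367683, 0.968517)  len=0.7354
  (v10,v7,v6) [-++] → (-0.6045, 0.367683, -0.968517)–(-0.6045, -0.367683, -0.968517)  len=0.7354
  (v3,v4,v2) [++-] → (-0.6045, -1.11486, 0.221338)–(-0.6045, -1.1994, 0)  len=0.2369
  (v3,v2,v6) [+-+] → (-0.6045, -1.1994, 0)–(-0.6045, -1.11486, -0.221338)  len=0.2369
  (v2,v4,v11) [-+-] → (-0.6045, -1.11486, 0.221338)–(-0.6045, -0.367683, 0.968517)  len=1.0567
  (v6,v2,v10) [+--] → (-0.6045, -1.11486, -0.221338)–(-0.6045, -0.367683, -0.968517)  len=1.0567

Chained into 1 loop(s):
  loop 1: 10 segments, perimeter = 6.6451
Total perimeter = 6.645

loops=1 perimeter=6.645


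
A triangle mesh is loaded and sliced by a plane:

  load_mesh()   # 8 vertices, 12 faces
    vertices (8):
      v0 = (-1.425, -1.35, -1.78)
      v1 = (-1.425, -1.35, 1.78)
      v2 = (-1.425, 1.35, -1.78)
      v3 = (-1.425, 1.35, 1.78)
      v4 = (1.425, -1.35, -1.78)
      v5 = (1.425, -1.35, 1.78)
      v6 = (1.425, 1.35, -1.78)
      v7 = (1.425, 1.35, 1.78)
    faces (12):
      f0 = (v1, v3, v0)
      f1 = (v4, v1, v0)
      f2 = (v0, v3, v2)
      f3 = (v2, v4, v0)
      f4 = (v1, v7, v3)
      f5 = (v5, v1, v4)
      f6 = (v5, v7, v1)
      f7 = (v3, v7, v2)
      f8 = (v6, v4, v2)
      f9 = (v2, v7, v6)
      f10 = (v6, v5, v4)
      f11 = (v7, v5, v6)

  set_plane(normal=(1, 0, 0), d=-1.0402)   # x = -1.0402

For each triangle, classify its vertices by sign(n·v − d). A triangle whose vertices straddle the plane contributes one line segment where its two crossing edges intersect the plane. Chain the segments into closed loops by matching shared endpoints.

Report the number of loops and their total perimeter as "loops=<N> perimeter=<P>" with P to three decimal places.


Straddling triangles (8 of 12):
  (v4,v1,v0) [+--] → (-1.0402, -1.35, 1.29934)–(-1.0402, -1.35, -1.78)  len=3.0793
  (v2,v4,v0) [-+-] → (-1.0402, 0.985453, -1.78)–(-1.0402, -1.35, -1.78)  len=2.3355
  (v1,v7,v3) [-+-] → (-1.0402, -0.985453, 1.78)–(-1.0402, 1.35, 1.78)  len=2.3355
  (v5,v1,v4) [+-+] → (-1.0402, -1.35, 1.78)–(-1.0402, -1.35, 1.29934)  len=0.4807
  (v5,v7,v1) [++-] → (-1.0402, -0.985453, 1.78)–(-1.0402, -1.35, 1.78)  len=0.3645
  (v3,v7,v2) [-+-] → (-1.0402, 1.35, 1.78)–(-1.0402, 1.35, -1.29934)  len=3.0793
  (v6,v4,v2) [++-] → (-1.0402, 0.985453, -1.78)–(-1.0402, 1.35, -1.78)  len=0.3645
  (v2,v7,v6) [-++] → (-1.0402, 1.35, -1.29934)–(-1.0402, 1.35, -1.78)  len=0.4807

Chained into 1 loop(s):
  loop 1: 8 segments, perimeter = 12.5200
Total perimeter = 12.520

loops=1 perimeter=12.520


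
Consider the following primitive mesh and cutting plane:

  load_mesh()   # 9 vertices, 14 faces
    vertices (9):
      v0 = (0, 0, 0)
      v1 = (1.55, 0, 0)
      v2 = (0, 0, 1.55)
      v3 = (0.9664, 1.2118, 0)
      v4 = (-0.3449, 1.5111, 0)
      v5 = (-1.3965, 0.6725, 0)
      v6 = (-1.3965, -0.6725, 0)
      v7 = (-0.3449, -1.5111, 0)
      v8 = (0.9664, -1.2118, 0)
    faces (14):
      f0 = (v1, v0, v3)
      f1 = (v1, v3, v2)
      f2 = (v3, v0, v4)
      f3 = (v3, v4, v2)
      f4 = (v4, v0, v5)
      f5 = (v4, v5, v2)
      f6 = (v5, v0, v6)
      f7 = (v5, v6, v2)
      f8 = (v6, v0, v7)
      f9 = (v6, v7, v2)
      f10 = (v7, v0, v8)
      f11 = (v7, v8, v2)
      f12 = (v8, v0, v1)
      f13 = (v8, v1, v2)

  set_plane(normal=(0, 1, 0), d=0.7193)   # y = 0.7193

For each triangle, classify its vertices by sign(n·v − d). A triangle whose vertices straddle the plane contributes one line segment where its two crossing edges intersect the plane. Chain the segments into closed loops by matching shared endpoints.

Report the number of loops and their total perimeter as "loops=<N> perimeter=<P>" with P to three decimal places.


Straddling triangles (6 of 14):
  (v1,v0,v3) [--+] → (0.573636, 0.7193, 0)–(1.20359, 0.7193, 0)  len=0.6300
  (v1,v3,v2) [-+-] → (1.20359, 0.7193, 0)–(0.573636, 0.7193, 0.629951)  len=0.8909
  (v3,v0,v4) [+-+] → (0.573636, 0.7193, 0)–(-0.164176, 0.7193, 0)  len=0.7378
  (v3,v4,v2) [++-] → (-0.164176, 0.7193, 0.812183)–(0.573636, 0.7193, 0.629951)  len=0.7600
  (v4,v0,v5) [+--] → (-0.164176, 0.7193, 0)–(-1.33781, 0.7193, 0)  len=1.1736
  (v4,v5,v2) [+--] → (-1.33781, 0.7193, 0)–(-0.164176, 0.7193, 0.812183)  len=1.4273

Chained into 1 loop(s):
  loop 1: 6 segments, perimeter = 5.6195
Total perimeter = 5.620

loops=1 perimeter=5.620


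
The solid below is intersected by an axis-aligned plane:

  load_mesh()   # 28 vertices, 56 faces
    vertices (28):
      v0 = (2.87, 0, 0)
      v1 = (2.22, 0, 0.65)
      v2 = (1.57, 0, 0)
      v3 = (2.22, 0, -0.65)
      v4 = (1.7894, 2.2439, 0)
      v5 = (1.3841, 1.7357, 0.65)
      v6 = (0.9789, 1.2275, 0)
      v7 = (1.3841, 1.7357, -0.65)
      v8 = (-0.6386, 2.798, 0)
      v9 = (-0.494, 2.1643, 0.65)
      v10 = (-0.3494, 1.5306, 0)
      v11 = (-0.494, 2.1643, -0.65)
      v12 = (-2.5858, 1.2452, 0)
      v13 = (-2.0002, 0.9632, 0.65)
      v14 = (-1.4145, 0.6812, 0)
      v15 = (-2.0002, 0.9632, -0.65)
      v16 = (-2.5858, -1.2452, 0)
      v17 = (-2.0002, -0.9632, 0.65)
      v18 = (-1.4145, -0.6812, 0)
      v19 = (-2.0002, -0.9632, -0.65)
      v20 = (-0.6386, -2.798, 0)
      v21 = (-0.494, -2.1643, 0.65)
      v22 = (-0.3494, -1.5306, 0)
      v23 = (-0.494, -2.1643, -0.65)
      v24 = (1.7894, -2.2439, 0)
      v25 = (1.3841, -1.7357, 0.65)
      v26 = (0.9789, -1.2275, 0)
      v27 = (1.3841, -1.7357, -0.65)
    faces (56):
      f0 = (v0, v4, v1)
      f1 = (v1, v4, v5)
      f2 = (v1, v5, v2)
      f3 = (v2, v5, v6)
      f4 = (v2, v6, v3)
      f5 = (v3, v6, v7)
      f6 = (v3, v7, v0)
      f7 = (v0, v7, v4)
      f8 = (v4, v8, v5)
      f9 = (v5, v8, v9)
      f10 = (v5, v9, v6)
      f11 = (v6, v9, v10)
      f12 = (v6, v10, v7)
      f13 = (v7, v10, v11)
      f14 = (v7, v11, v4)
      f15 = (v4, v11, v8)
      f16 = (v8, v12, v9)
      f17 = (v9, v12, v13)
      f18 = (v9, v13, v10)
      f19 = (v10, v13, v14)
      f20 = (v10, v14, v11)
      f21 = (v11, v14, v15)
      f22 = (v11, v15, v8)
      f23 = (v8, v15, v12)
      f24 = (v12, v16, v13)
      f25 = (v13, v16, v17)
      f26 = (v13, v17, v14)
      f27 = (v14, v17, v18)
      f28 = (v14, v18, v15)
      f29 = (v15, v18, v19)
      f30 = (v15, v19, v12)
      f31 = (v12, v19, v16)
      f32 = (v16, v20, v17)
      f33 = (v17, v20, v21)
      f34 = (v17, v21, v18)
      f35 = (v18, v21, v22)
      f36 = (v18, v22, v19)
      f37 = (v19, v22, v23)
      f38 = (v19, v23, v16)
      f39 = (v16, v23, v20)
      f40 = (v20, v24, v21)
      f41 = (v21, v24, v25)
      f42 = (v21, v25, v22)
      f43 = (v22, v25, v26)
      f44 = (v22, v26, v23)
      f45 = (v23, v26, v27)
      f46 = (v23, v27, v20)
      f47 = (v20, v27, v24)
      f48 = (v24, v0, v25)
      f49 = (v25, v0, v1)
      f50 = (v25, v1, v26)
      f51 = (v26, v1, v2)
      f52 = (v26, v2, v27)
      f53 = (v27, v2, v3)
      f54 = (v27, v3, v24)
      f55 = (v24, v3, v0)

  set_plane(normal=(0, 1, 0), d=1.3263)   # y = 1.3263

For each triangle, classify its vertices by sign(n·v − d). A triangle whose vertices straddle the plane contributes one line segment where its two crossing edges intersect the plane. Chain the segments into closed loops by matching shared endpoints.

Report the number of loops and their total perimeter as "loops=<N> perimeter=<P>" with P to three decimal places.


loops=2 perimeter=8.943

Straddling triangles (18 of 56):
  (v0,v4,v1) [-+-] → (2.23129, 1.3263, 0)–(1.96549, 1.3263, 0.265805)  len=0.3759
  (v1,v4,v5) [-++] → (1.96549, 1.3263, 0.265805)–(1.58126, 1.3263, 0.65)  len=0.5434
  (v1,v5,v2) [-+-] → (1.58126, 1.3263, 0.65)–(1.42795, 1.3263, 0.496684)  len=0.2168
  (v2,v5,v6) [-+-] → (1.42795, 1.3263, 0.496684)–(1.05768, 1.3263, 0.126368)  len=0.5237
  (v3,v6,v7) [--+] → (1.05768, 1.3263, -0.126368)–(1.58126, 1.3263, -0.65)  len=0.7405
  (v3,v7,v0) [-+-] → (1.58126, 1.3263, -0.65)–(1.73458, 1.3263, -0.496684)  len=0.2168
  (v0,v7,v4) [-++] → (1.73458, 1.3263, -0.496684)–(2.23129, 1.3263, 0)  len=0.7024
  (v5,v9,v6) [++-] → (0.82356, 1.3263, 0.0685525)–(1.05768, 1.3263, 0.126368)  len=0.2411
  (v6,v9,v10) [-++] → (0.82356, 1.3263, 0.0685525)–(0.545921, 1.3263, 0)  len=0.2860
  (v6,v10,v7) [-++] → (0.545921, 1.3263, 0)–(1.05768, 1.3263, -0.126368)  len=0.5271
  (v8,v12,v9) [+-+] → (-2.4841, 1.3263, 0)–(-2.40122, 1.3263, 0.057355)  len=0.1008
  (v9,v12,v13) [+--] → (-2.40122, 1.3263, 0.057355)–(-1.54487, 1.3263, 0.65)  len=1.0414
  (v9,v13,v10) [+-+] → (-1.54487, 1.3263, 0.65)–(-0.943793, 1.3263, 0.234041)  len=0.7310
  (v10,v13,v14) [+--] → (-0.943793, 1.3263, 0.234041)–(-0.605581, 1.3263, 0)  len=0.4113
  (v10,v14,v11) [+-+] → (-0.605581, 1.3263, 0)–(-1.01411, 1.3263, -0.282729)  len=0.4968
  (v11,v14,v15) [+--] → (-1.01411, 1.3263, -0.282729)–(-1.54487, 1.3263, -0.65)  len=0.6454
  (v11,v15,v8) [+-+] → (-1.54487, 1.3263, -0.65)–(-1.73074, 1.3263, -0.521367)  len=0.2260
  (v8,v15,v12) [+--] → (-1.73074, 1.3263, -0.521367)–(-2.4841, 1.3263, 0)  len=0.9162

Chained into 2 loop(s):
  loop 1: 10 segments, perimeter = 4.3738
  loop 2: 8 segments, perimeter = 4.5690
Total perimeter = 8.943


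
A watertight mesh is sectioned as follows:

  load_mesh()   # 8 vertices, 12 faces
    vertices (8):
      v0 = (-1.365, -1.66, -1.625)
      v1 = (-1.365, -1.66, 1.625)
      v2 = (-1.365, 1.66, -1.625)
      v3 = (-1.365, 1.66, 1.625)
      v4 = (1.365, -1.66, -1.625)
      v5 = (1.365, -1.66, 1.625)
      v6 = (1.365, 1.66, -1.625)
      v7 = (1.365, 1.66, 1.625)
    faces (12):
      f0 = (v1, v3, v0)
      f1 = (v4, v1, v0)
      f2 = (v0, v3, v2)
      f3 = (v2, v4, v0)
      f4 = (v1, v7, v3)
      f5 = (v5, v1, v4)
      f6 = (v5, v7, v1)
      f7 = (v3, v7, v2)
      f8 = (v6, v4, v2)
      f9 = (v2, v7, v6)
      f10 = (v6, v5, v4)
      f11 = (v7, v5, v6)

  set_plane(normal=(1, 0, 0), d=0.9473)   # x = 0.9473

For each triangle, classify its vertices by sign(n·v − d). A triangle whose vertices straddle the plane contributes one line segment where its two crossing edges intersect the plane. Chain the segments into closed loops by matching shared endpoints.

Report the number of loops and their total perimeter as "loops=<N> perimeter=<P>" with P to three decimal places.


Straddling triangles (8 of 12):
  (v4,v1,v0) [+--] → (0.9473, -1.66, -1.12774)–(0.9473, -1.66, -1.625)  len=0.4973
  (v2,v4,v0) [-+-] → (0.9473, -1.15203, -1.625)–(0.9473, -1.66, -1.625)  len=0.5080
  (v1,v7,v3) [-+-] → (0.9473, 1.15203, 1.625)–(0.9473, 1.66, 1.625)  len=0.5080
  (v5,v1,v4) [+-+] → (0.9473, -1.66, 1.625)–(0.9473, -1.66, -1.12774)  len=2.7527
  (v5,v7,v1) [++-] → (0.9473, 1.15203, 1.625)–(0.9473, -1.66, 1.625)  len=2.8120
  (v3,v7,v2) [-+-] → (0.9473, 1.66, 1.625)–(0.9473, 1.66, 1.12774)  len=0.4973
  (v6,v4,v2) [++-] → (0.9473, -1.15203, -1.625)–(0.9473, 1.66, -1.625)  len=2.8120
  (v2,v7,v6) [-++] → (0.9473, 1.66, 1.12774)–(0.9473, 1.66, -1.625)  len=2.7527

Chained into 1 loop(s):
  loop 1: 8 segments, perimeter = 13.1400
Total perimeter = 13.140

loops=1 perimeter=13.140


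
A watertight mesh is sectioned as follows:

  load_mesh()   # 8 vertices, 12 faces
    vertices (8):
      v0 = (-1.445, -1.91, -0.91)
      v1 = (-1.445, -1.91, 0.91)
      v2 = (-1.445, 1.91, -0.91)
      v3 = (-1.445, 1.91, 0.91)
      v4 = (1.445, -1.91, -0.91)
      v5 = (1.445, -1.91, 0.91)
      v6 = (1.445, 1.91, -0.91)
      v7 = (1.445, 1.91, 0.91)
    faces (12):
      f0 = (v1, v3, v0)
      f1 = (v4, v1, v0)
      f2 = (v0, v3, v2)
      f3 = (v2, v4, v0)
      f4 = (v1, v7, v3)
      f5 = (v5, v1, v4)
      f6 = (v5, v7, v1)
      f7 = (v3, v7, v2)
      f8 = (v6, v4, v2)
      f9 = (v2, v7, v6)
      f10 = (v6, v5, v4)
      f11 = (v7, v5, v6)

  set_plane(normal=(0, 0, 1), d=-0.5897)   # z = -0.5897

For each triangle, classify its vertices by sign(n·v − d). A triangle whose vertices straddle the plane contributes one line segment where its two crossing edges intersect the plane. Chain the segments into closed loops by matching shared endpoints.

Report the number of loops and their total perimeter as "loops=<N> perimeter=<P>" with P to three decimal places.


loops=1 perimeter=13.420

Straddling triangles (8 of 12):
  (v1,v3,v0) [++-] → (-1.445, -1.23772, -0.5897)–(-1.445, -1.91, -0.5897)  len=0.6723
  (v4,v1,v0) [-+-] → (0.936392, -1.91, -0.5897)–(-1.445, -1.91, -0.5897)  len=2.3814
  (v0,v3,v2) [-+-] → (-1.445, -1.23772, -0.5897)–(-1.445, 1.91, -0.5897)  len=3.1477
  (v5,v1,v4) [++-] → (0.936392, -1.91, -0.5897)–(1.445, -1.91, -0.5897)  len=0.5086
  (v3,v7,v2) [++-] → (-0.936392, 1.91, -0.5897)–(-1.445, 1.91, -0.5897)  len=0.5086
  (v2,v7,v6) [-+-] → (-0.936392, 1.91, -0.5897)–(1.445, 1.91, -0.5897)  len=2.3814
  (v6,v5,v4) [-+-] → (1.445, 1.23772, -0.5897)–(1.445, -1.91, -0.5897)  len=3.1477
  (v7,v5,v6) [++-] → (1.445, 1.23772, -0.5897)–(1.445, 1.91, -0.5897)  len=0.6723

Chained into 1 loop(s):
  loop 1: 8 segments, perimeter = 13.4200
Total perimeter = 13.420


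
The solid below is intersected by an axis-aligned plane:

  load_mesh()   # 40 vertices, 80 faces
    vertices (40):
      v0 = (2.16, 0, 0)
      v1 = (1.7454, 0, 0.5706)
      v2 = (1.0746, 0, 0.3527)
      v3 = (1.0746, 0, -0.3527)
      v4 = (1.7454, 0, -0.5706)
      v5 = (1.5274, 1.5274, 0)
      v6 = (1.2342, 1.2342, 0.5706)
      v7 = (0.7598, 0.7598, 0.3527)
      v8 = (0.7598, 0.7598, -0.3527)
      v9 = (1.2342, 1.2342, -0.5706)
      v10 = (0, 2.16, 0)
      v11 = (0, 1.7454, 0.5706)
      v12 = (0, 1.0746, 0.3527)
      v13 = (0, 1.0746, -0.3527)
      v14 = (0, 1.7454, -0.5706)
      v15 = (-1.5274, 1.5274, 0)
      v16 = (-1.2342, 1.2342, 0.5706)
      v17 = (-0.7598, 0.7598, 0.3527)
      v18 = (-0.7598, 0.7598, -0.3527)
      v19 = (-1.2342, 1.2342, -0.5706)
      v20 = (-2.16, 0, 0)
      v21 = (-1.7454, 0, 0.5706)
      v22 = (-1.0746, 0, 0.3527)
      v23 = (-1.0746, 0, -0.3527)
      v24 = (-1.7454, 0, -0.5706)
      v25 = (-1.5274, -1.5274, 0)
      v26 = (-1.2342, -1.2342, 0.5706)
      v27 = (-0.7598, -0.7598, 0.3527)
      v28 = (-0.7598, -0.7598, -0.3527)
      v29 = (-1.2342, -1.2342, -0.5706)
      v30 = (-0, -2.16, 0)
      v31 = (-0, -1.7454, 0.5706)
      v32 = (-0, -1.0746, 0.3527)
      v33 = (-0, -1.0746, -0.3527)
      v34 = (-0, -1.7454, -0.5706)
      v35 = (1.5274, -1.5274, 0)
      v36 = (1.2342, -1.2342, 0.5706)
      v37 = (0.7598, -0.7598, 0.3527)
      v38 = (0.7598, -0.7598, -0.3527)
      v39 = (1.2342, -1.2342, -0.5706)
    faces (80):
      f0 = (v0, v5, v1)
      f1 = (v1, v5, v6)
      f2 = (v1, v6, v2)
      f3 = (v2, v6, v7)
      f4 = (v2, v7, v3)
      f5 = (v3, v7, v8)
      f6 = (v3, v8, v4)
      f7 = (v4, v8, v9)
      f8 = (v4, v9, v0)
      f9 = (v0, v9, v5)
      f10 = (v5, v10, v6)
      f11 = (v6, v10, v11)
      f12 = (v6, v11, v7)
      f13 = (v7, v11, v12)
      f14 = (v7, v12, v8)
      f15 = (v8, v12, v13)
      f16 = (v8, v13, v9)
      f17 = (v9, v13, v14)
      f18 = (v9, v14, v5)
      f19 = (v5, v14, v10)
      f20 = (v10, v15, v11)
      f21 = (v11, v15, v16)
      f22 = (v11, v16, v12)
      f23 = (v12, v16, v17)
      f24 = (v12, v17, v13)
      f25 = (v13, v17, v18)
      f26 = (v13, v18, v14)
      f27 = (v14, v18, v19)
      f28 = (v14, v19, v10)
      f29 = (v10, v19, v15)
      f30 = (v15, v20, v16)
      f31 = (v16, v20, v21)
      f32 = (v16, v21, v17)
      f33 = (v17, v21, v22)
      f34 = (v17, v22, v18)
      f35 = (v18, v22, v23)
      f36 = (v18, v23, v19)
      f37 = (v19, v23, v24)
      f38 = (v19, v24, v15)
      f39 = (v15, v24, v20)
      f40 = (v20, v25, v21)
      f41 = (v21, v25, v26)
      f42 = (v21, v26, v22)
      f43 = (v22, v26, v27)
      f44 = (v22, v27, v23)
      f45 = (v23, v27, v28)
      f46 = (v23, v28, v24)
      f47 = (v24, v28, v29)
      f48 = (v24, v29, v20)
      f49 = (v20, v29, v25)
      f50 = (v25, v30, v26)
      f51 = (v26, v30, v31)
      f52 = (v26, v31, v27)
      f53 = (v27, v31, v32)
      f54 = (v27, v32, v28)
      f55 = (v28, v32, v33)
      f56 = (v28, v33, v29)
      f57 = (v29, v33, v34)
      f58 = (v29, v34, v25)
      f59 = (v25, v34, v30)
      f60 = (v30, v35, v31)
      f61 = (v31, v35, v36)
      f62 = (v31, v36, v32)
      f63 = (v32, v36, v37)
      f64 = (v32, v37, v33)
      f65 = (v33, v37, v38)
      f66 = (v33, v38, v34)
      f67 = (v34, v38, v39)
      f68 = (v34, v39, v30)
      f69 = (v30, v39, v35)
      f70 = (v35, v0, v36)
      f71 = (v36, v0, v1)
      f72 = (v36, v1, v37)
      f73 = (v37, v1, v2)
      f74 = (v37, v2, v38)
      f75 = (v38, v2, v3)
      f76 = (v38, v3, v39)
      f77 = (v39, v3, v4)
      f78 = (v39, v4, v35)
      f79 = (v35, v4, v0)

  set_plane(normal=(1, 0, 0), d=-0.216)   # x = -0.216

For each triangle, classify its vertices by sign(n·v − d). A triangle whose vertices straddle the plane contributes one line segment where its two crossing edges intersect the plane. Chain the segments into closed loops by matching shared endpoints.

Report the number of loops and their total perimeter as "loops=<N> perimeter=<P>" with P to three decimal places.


loops=2 perimeter=7.053

Straddling triangles (20 of 80):
  (v10,v15,v11) [+-+] → (-0.216, 2.07054, 0)–(-0.216, 1.71457, 0.489908)  len=0.6056
  (v11,v15,v16) [+--] → (-0.216, 1.71457, 0.489908)–(-0.216, 1.65593, 0.5706)  len=0.0997
  (v11,v16,v12) [+-+] → (-0.216, 1.65593, 0.5706)–(-0.216, 1.10253, 0.390835)  len=0.5819
  (v12,v16,v17) [+--] → (-0.216, 1.10253, 0.390835)–(-0.216, 0.985107, 0.3527)  len=0.1235
  (v12,v17,v13) [+-+] → (-0.216, 0.985107, 0.3527)–(-0.216, 0.985107, -0.152165)  len=0.5049
  (v13,v17,v18) [+--] → (-0.216, 0.985107, -0.152165)–(-0.216, 0.985107, -0.3527)  len=0.2005
  (v13,v18,v14) [+-+] → (-0.216, 0.985107, -0.3527)–(-0.216, 1.46521, -0.508654)  len=0.5048
  (v14,v18,v19) [+--] → (-0.216, 1.46521, -0.508654)–(-0.216, 1.65593, -0.5706)  len=0.2005
  (v14,v19,v10) [+-+] → (-0.216, 1.65593, -0.5706)–(-0.216, 1.99797, -0.0998619)  len=0.5819
  (v10,v19,v15) [+--] → (-0.216, 1.99797, -0.0998619)–(-0.216, 2.07054, 0)  len=0.1234
  (v25,v30,v26) [-+-] → (-0.216, -2.07054, 0)–(-0.216, -1.99797, 0.0998619)  len=0.1234
  (v26,v30,v31) [-++] → (-0.216, -1.99797, 0.0998619)–(-0.216, -1.65593, 0.5706)  len=0.5819
  (v26,v31,v27) [-+-] → (-0.216, -1.65593, 0.5706)–(-0.216, -1.46521, 0.508654)  len=0.2005
  (v27,v31,v32) [-++] → (-0.216, -1.46521, 0.508654)–(-0.216, -0.985107, 0.3527)  len=0.5048
  (v27,v32,v28) [-+-] → (-0.216, -0.985107, 0.3527)–(-0.216, -0.985107, 0.152165)  len=0.2005
  (v28,v32,v33) [-++] → (-0.216, -0.985107, 0.152165)–(-0.216, -0.985107, -0.3527)  len=0.5049
  (v28,v33,v29) [-+-] → (-0.216, -0.985107, -0.3527)–(-0.216, -1.10253, -0.390835)  len=0.1235
  (v29,v33,v34) [-++] → (-0.216, -1.10253, -0.390835)–(-0.216, -1.65593, -0.5706)  len=0.5819
  (v29,v34,v25) [-+-] → (-0.216, -1.65593, -0.5706)–(-0.216, -1.71457, -0.489908)  len=0.0997
  (v25,v34,v30) [-++] → (-0.216, -1.71457, -0.489908)–(-0.216, -2.07054, 0)  len=0.6056

Chained into 2 loop(s):
  loop 1: 10 segments, perimeter = 3.5267
  loop 2: 10 segments, perimeter = 3.5267
Total perimeter = 7.053
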